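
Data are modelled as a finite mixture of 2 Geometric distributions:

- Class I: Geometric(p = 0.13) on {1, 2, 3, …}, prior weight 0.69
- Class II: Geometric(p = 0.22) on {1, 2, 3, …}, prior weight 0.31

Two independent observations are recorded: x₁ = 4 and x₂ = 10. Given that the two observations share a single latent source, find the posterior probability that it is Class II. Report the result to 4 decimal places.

0.2576

The responsibility of component k is π_k f_k(x) divided by Σ_j π_j f_j(x).
Since both observations come from the same component, the likelihood for component k is f_k(x₁)·f_k(x₂).
  L_I = [0.13·(1−0.13)^3 = 0.13·0.658503 = 0.0856054] × [0.0371207] = 0.00317774
  L_II = [0.22·(1−0.22)^3 = 0.22·0.474552 = 0.104401] × [0.0235112] = 0.0024546
Multiply by the mixture weights:
  π_I·L_I = 0.69 × 0.00317774 = 0.00219264
  π_II·L_II = 0.31 × 0.0024546 = 0.000760926
Normaliser: 0.00219264 + 0.000760926 = 0.00295356
So the posterior for Class II is 0.000760926 / 0.00295356 ≈ 0.2576.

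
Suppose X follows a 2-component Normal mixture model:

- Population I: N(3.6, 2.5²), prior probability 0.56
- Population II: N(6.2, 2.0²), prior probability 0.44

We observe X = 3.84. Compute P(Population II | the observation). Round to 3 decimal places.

0.330

P(component k | x) = π_k·f_k(x) / marginal(x), where marginal(x) = Σ_j π_j·f_j(x).
Component likelihoods at x = 3.84:
  L_I = (1/(2.5·√(2π)))·exp(−(3.84−3.6)²/(2·2.5²)) = 0.159577·exp(-0.00461) = 0.158843
  L_II = (1/(2.0·√(2π)))·exp(−(3.84−6.2)²/(2·2.0²)) = 0.199471·exp(-0.69620) = 0.0994316
Multiply by the mixture weights:
  π_I·L_I = 0.56 × 0.158843 = 0.0889522
  π_II·L_II = 0.44 × 0.0994316 = 0.0437499
Normaliser: 0.0889522 + 0.0437499 = 0.132702
So the posterior for Population II is 0.0437499 / 0.132702 ≈ 0.330.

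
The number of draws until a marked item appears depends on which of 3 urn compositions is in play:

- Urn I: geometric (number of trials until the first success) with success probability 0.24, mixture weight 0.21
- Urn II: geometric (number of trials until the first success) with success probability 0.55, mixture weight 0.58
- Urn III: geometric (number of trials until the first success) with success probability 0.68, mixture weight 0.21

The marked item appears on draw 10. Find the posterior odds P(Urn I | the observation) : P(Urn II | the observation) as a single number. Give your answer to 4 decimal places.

17.6624

The posterior odds equal the prior odds times the likelihood ratio: (w_i/w_j)·(f_i(x)/f_j(x)).
Evaluate each component's likelihood at the observed value:
  L_I = 0.0203018
  L_II = 0.000416174
  L_III = 2.39254e-05
0.00426337 / 0.000241381 ≈ 17.6624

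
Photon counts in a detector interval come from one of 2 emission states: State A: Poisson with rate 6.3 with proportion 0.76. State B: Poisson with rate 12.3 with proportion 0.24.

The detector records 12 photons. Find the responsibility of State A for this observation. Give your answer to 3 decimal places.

Posterior ∝ prior × likelihood, so P(k | x) ∝ π_k f_k(x); normalise over all components.
Poisson probabilities:
  f_A = 0.0149863
  f_B = 0.113947
Multiply by the mixture weights:
  π_A·f_A = 0.76 × 0.0149863 = 0.0113896
  π_B·f_B = 0.24 × 0.113947 = 0.0273472
Evidence: 0.0113896 + 0.0273472 = 0.0387368
Responsibility of State A: 0.0113896 / 0.0387368 ≈ 0.294

0.294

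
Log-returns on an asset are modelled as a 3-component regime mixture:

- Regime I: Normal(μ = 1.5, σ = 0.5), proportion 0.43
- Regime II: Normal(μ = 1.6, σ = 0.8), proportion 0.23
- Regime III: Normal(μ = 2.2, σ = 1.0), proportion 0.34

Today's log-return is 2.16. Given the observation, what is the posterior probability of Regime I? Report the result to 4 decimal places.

0.3892

P(component k | x) = π_k·f_k(x) / marginal(x), where marginal(x) = Σ_j π_j·f_j(x).
Component likelihoods at x = 2.16:
  f_I = 0.333874
  f_II = 0.390317
  f_III = 0.398623
Prior × likelihood for each component:
  π_I·f_I = 0.43 × 0.333874 = 0.143566
  π_II·f_II = 0.23 × 0.390317 = 0.089773
  π_III·f_III = 0.34 × 0.398623 = 0.135532
Normaliser: 0.143566 + 0.089773 + 0.135532 = 0.368871
Responsibility of Regime I: 0.143566 / 0.368871 ≈ 0.3892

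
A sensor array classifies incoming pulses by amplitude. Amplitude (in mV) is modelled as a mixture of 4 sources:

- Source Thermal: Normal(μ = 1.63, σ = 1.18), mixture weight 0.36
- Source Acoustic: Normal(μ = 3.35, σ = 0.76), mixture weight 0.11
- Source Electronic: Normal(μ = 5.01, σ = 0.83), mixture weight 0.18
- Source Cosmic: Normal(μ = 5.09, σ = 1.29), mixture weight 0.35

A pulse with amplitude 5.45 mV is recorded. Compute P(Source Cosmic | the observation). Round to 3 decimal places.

0.575

By Bayes' theorem, P(k | x) = P(Z=k) f_k(x) / Σ_j P(Z=j) f_j(x).
Evaluate each component's likelihood at the observed value:
  f_Thermal = (1/(1.18·√(2π)))·exp(−(5.45−1.63)²/(2·1.18²)) = 0.338087·exp(-5.24002) = 0.00179192
  f_Acoustic = (1/(0.76·√(2π)))·exp(−(5.45−3.35)²/(2·0.76²)) = 0.524924·exp(-3.81752) = 0.011539
  f_Electronic = (1/(0.83·√(2π)))·exp(−(5.45−5.01)²/(2·0.83²)) = 0.480653·exp(-0.14051) = 0.417645
  f_Cosmic = (1/(1.29·√(2π)))·exp(−(5.45−5.09)²/(2·1.29²)) = 0.309258·exp(-0.03894) = 0.297447
Weight by the priors:
  P(Z=Thermal)·f_Thermal = 0.36 × 0.00179192 = 0.00064509
  P(Z=Acoustic)·f_Acoustic = 0.11 × 0.011539 = 0.00126929
  P(Z=Electronic)·f_Electronic = 0.18 × 0.417645 = 0.0751762
  P(Z=Cosmic)·f_Cosmic = 0.35 × 0.297447 = 0.104106
Sum: 0.00064509 + 0.00126929 + 0.0751762 + 0.104106 = 0.181197
P(Source Cosmic | data) ≈ 0.575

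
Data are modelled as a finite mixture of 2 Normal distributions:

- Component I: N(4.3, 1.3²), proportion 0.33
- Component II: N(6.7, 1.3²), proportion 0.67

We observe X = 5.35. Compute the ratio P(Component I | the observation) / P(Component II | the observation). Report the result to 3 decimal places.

0.609

The posterior odds equal the prior odds times the likelihood ratio: (w_i/w_j)·(f_i(x)/f_j(x)).
Normal densities:
  f_I = 0.221466
  f_II = 0.178976
0.0730838 / 0.119914 ≈ 0.609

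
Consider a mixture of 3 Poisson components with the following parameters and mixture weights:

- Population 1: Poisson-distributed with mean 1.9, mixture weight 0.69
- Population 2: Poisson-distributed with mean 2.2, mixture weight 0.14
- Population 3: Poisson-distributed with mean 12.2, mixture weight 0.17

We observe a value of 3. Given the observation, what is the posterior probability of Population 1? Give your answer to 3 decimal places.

Apply Bayes' rule: the posterior for each component is proportional to its prior times its likelihood at x.
Poisson probabilities:
  p_1 = 0.170982
  p_2 = 0.196639
  p_3 = 0.00152242
Unnormalised posteriors:
  π_1·p_1 = 0.69 × 0.170982 = 0.117977
  π_2·p_2 = 0.14 × 0.196639 = 0.0275294
  π_3·p_3 = 0.17 × 0.00152242 = 0.000258812
Denominator: 0.117977 + 0.0275294 + 0.000258812 = 0.145766
P(Population 1 | 3) = 0.117977 / 0.145766 ≈ 0.809

0.809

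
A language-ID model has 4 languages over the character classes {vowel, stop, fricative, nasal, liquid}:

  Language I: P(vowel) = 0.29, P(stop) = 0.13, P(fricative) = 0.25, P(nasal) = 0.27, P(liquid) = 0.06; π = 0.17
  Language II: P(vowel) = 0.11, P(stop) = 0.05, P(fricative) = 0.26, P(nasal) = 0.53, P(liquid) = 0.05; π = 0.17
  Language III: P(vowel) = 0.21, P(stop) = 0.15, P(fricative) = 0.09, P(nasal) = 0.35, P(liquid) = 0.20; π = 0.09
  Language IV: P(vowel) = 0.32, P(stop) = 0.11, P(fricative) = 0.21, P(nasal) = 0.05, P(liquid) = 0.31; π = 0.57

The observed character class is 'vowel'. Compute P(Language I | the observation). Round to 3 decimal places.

0.183

The responsibility of component k is P(Z=k) f_k(x) divided by Σ_j P(Z=j) f_j(x).
Categorical probabilities:
  p_I = 0.29
  p_II = 0.11
  p_III = 0.21
  p_IV = 0.32
Prior × likelihood for each component:
  P(Z=I)·p_I = 0.17 × 0.29 = 0.0493
  P(Z=II)·p_II = 0.17 × 0.11 = 0.0187
  P(Z=III)·p_III = 0.09 × 0.21 = 0.0189
  P(Z=IV)·p_IV = 0.57 × 0.32 = 0.1824
Normaliser: 0.0493 + 0.0187 + 0.0189 + 0.1824 = 0.2693
P(Language I | the observation) = 0.0493 / 0.2693 ≈ 0.183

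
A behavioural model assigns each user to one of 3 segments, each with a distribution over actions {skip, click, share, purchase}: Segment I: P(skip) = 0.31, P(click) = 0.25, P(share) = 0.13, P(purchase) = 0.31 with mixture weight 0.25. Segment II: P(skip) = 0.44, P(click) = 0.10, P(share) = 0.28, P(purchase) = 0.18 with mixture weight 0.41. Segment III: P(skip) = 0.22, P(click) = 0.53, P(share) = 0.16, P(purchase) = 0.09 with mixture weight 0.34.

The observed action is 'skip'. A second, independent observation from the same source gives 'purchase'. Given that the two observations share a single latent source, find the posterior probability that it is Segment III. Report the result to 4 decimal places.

Posterior ∝ prior × likelihood, so P(k | x) ∝ π_k f_k(x); normalise over all components.
Since both observations come from the same component, the likelihood for component k is f_k(x₁)·f_k(x₂).
  f_I = [P(skip | comp) = 0.31] × [0.31] = 0.0961
  f_II = [P(skip | comp) = 0.44] × [0.18] = 0.0792
  f_III = [P(skip | comp) = 0.22] × [0.09] = 0.0198
Prior × likelihood for each component:
  π_I·f_I = 0.25 × 0.0961 = 0.024025
  π_II·f_II = 0.41 × 0.0792 = 0.032472
  π_III·f_III = 0.34 × 0.0198 = 0.006732
Marginal: 0.024025 + 0.032472 + 0.006732 = 0.063229
P(Segment III | x₁,x₂) = 0.006732 / 0.063229 ≈ 0.1065

0.1065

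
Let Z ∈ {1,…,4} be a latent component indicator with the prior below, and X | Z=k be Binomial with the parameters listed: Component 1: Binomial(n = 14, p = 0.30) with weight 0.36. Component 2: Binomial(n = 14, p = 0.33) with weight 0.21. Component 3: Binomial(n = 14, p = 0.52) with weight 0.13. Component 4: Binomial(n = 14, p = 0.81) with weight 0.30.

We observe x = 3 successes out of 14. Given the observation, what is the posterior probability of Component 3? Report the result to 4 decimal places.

0.0196

Posterior ∝ prior × likelihood, so P(k | x) ∝ π_k f_k(x); normalise over all components.
Component likelihoods at x = 3 successes out of 14:
  p_1 = C(14,3)·0.30^3·0.70^11 = 364·0.027·0.0197733 = 0.194332
  p_2 = C(14,3)·0.33^3·0.67^11 = 364·0.035937·0.012213 = 0.159759
  p_3 = C(14,3)·0.52^3·0.48^11 = 364·0.140608·0.00031164 = 0.0159502
  p_4 = C(14,3)·0.81^3·0.19^11 = 364·0.531441·1.1649e-08 = 2.25344e-06
Weight by the priors:
  π_1·p_1 = 0.36 × 0.194332 = 0.0699594
  π_2·p_2 = 0.21 × 0.159759 = 0.0335494
  π_3·p_3 = 0.13 × 0.0159502 = 0.00207352
  π_4·p_4 = 0.30 × 2.25344e-06 = 6.76032e-07
Marginal: 0.0699594 + 0.0335494 + 0.00207352 + 6.76032e-07 = 0.105583
P(Component 3 | data) ≈ 0.0196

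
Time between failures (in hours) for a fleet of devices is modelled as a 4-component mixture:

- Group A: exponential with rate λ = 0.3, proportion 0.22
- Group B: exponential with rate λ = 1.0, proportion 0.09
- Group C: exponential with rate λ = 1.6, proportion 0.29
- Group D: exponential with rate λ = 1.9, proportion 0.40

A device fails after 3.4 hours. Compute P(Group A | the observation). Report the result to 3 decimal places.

0.793

Posterior ∝ prior × likelihood, so P(k | x) ∝ π_k f_k(x); normalise over all components.
Component likelihoods at x = 3.4 hours:
  f_A = 0.108178
  f_B = 0.0333733
  f_C = 0.00694317
  f_D = 0.00297311
Multiply by the mixture weights:
  π_A·f_A = 0.22 × 0.108178 = 0.0237993
  π_B·f_B = 0.09 × 0.0333733 = 0.00300359
  π_C·f_C = 0.29 × 0.00694317 = 0.00201352
  π_D·f_D = 0.40 × 0.00297311 = 0.00118924
Sum: 0.0237993 + 0.00300359 + 0.00201352 + 0.00118924 = 0.0300056
So the posterior for Group A is 0.0237993 / 0.0300056 ≈ 0.793.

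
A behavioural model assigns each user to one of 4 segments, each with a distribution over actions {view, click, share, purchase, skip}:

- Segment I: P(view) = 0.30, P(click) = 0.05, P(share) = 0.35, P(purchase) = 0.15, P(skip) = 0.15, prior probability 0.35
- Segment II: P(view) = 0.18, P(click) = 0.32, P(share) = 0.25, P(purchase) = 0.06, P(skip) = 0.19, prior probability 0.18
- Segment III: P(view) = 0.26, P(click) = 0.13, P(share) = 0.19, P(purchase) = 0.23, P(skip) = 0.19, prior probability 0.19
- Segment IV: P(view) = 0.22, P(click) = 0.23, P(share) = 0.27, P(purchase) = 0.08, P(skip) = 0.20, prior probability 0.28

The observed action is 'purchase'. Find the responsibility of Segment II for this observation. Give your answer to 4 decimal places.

The responsibility of component k is π_k f_k(x) divided by Σ_j π_j f_j(x).
Categorical probabilities:
  f_I = P(purchase | comp) = 0.15
  f_II = P(purchase | comp) = 0.06
  f_III = P(purchase | comp) = 0.23
  f_IV = P(purchase | comp) = 0.08
Prior × likelihood for each component:
  π_I·f_I = 0.35 × 0.15 = 0.0525
  π_II·f_II = 0.18 × 0.06 = 0.0108
  π_III·f_III = 0.19 × 0.23 = 0.0437
  π_IV·f_IV = 0.28 × 0.08 = 0.0224
Evidence: 0.0525 + 0.0108 + 0.0437 + 0.0224 = 0.1294
P(Segment II | data) = 0.0108 / 0.1294 ≈ 0.0835

0.0835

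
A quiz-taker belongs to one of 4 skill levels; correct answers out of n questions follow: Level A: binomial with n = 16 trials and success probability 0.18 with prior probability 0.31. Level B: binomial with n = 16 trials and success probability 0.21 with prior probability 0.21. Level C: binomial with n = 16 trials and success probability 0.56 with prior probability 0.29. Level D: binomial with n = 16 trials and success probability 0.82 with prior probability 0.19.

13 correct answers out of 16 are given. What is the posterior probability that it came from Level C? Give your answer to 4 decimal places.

P(component k | x) = w_k·f_k(x) / marginal(x), where marginal(x) = Σ_j w_j·f_j(x).
Binomial probabilities:
  f_A = 6.42943e-08
  f_B = 4.26501e-07
  f_C = 0.0254092
  f_D = 0.247506
Weight by the priors:
  w_A·f_A = 0.31 × 6.42943e-08 = 1.99312e-08
  w_B·f_B = 0.21 × 4.26501e-07 = 8.95652e-08
  w_C·f_C = 0.29 × 0.0254092 = 0.00736866
  w_D·f_D = 0.19 × 0.247506 = 0.0470261
Marginal: 1.99312e-08 + 8.95652e-08 + 0.00736866 + 0.0470261 = 0.0543949
So the posterior for Level C is 0.00736866 / 0.0543949 ≈ 0.1355.

0.1355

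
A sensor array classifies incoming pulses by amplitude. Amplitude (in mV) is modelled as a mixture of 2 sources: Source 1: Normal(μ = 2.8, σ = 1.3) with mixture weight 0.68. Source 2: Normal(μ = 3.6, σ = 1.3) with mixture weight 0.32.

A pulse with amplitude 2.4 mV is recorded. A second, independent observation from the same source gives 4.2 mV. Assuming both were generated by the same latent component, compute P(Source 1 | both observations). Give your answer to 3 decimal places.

0.659

Apply Bayes' rule: the posterior for each component is proportional to its prior times its likelihood at x.
Since both observations come from the same component, the likelihood for component k is f_k(x₁)·f_k(x₂).
  L_1 = [(1/(1.3·√(2π)))·exp(−(2.4−2.8)²/(2·1.3²)) = 0.306879·exp(-0.04734) = 0.29269] × [0.171841] = 0.0502963
  L_2 = [(1/(1.3·√(2π)))·exp(−(2.4−3.6)²/(2·1.3²)) = 0.306879·exp(-0.42604) = 0.20042] × [0.275874] = 0.0552907
Unnormalised posteriors:
  P(Z=1)·L_1 = 0.68 × 0.0502963 = 0.0342015
  P(Z=2)·L_2 = 0.32 × 0.0552907 = 0.017693
Denominator: 0.0342015 + 0.017693 = 0.0518945
Responsibility of Source 1: 0.0342015 / 0.0518945 ≈ 0.659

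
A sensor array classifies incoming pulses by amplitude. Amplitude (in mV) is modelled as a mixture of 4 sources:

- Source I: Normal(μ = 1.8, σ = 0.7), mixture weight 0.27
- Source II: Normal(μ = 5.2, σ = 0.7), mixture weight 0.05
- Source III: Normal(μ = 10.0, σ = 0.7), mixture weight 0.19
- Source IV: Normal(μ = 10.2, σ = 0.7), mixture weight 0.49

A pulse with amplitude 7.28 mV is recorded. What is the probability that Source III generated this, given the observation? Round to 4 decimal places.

0.1272

By Bayes' theorem, P(k | x) = π_k f_k(x) / Σ_j π_j f_j(x).
Normal densities:
  L_I = (1/(0.7·√(2π)))·exp(−(7.28−1.8)²/(2·0.7²)) = 0.569918·exp(-30.64327) = 2.80292e-14
  L_II = (1/(0.7·√(2π)))·exp(−(7.28−5.2)²/(2·0.7²)) = 0.569918·exp(-4.41469) = 0.00689501
  L_III = (1/(0.7·√(2π)))·exp(−(7.28−10.0)²/(2·0.7²)) = 0.569918·exp(-7.54939) = 0.000300023
  L_IV = (1/(0.7·√(2π)))·exp(−(7.28−10.2)²/(2·0.7²)) = 0.569918·exp(-8.70041) = 9.49014e-05
Prior × likelihood for each component:
  π_I·L_I = 0.27 × 2.80292e-14 = 7.56789e-15
  π_II·L_II = 0.05 × 0.00689501 = 0.00034475
  π_III·L_III = 0.19 × 0.000300023 = 5.70044e-05
  π_IV·L_IV = 0.49 × 9.49014e-05 = 4.65017e-05
Marginal: 7.56789e-15 + 0.00034475 + 5.70044e-05 + 4.65017e-05 = 0.000448257
Responsibility of Source III: 5.70044e-05 / 0.000448257 ≈ 0.1272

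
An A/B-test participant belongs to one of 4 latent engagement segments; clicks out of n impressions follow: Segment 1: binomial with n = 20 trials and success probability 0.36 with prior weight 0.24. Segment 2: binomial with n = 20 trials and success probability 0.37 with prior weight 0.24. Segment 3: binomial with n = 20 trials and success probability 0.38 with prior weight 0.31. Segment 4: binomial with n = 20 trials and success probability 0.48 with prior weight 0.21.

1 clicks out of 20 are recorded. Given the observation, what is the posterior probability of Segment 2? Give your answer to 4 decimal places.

0.3011

P(component k | x) = π_k·f_k(x) / marginal(x), where marginal(x) = Σ_j π_j·f_j(x).
Binomial probabilities:
  L_1 = 0.00149538
  L_2 = 0.00113947
  L_3 = 0.000863487
  L_4 = 3.85776e-05
Unnormalised posteriors:
  π_1·L_1 = 0.24 × 0.00149538 = 0.000358892
  π_2·L_2 = 0.24 × 0.00113947 = 0.000273472
  π_3·L_3 = 0.31 × 0.000863487 = 0.000267681
  π_4·L_4 = 0.21 × 3.85776e-05 = 8.10129e-06
Marginal: 0.000358892 + 0.000273472 + 0.000267681 + 8.10129e-06 = 0.000908146
Responsibility of Segment 2: 0.000273472 / 0.000908146 ≈ 0.3011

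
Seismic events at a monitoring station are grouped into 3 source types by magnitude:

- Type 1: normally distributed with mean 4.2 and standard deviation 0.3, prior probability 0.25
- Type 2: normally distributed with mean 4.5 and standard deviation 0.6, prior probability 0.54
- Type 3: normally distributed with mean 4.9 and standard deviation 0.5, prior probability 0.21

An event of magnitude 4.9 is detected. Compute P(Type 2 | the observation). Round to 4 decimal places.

0.6028

Posterior ∝ prior × likelihood, so P(k | x) ∝ P(Z=k) f_k(x); normalise over all components.
Normal densities:
  p_1 = 0.0874063
  p_2 = 0.532413
  p_3 = 0.797885
Unnormalised posteriors:
  P(Z=1)·p_1 = 0.25 × 0.0874063 = 0.0218516
  P(Z=2)·p_2 = 0.54 × 0.532413 = 0.287503
  P(Z=3)·p_3 = 0.21 × 0.797885 = 0.167556
Evidence: 0.0218516 + 0.287503 + 0.167556 = 0.476911
P(Type 2 | x) ≈ 0.6028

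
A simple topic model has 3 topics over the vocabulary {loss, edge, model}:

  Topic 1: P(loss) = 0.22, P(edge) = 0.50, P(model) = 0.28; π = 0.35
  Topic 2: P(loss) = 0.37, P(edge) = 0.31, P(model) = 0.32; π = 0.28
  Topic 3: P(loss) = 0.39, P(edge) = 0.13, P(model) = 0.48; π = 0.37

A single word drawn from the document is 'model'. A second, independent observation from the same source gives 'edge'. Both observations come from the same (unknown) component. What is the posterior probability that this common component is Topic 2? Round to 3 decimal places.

By Bayes' theorem, P(k | x) = π_k f_k(x) / Σ_j π_j f_j(x).
Since both observations come from the same component, the likelihood for component k is f_k(x₁)·f_k(x₂).
  f_1 = [0.28] × [0.5] = 0.14
  f_2 = [0.32] × [0.31] = 0.0992
  f_3 = [0.48] × [0.13] = 0.0624
Prior × likelihood for each component:
  π_1·f_1 = 0.35 × 0.14 = 0.049
  π_2·f_2 = 0.28 × 0.0992 = 0.027776
  π_3·f_3 = 0.37 × 0.0624 = 0.023088
Evidence: 0.049 + 0.027776 + 0.023088 = 0.099864
P(Topic 2 | x) ≈ 0.278

0.278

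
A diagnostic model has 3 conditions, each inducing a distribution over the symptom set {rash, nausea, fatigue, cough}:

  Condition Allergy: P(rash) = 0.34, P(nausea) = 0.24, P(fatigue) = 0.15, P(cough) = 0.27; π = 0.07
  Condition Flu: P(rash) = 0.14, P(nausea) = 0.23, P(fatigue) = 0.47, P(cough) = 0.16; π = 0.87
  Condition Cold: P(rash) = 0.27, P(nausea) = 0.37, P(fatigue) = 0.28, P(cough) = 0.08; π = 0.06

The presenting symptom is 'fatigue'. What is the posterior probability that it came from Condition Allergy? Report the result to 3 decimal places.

0.024

By Bayes' theorem, P(k | x) = π_k f_k(x) / Σ_j π_j f_j(x).
Component likelihoods at x = 'fatigue':
  f_Allergy = 0.15
  f_Flu = 0.47
  f_Cold = 0.28
Weight by the priors:
  π_Allergy·f_Allergy = 0.07 × 0.15 = 0.0105
  π_Flu·f_Flu = 0.87 × 0.47 = 0.4089
  π_Cold·f_Cold = 0.06 × 0.28 = 0.0168
Marginal: 0.0105 + 0.4089 + 0.0168 = 0.4362
P(Condition Allergy | x) ≈ 0.024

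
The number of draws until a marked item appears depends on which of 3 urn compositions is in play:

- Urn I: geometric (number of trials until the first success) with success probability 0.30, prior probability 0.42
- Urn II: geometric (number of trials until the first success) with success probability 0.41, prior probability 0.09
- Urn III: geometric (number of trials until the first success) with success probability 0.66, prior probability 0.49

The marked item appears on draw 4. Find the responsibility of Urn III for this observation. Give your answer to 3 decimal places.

Apply Bayes' rule: the posterior for each component is proportional to its prior times its likelihood at x.
Component likelihoods at x = 4:
  p_I = 0.30·(1−0.30)^3 = 0.30·0.343 = 0.1029
  p_II = 0.41·(1−0.41)^3 = 0.41·0.205379 = 0.0842054
  p_III = 0.66·(1−0.66)^3 = 0.66·0.039304 = 0.0259406
Unnormalised posteriors:
  π_I·p_I = 0.42 × 0.1029 = 0.043218
  π_II·p_II = 0.09 × 0.0842054 = 0.00757849
  π_III·p_III = 0.49 × 0.0259406 = 0.0127109
Evidence: 0.043218 + 0.00757849 + 0.0127109 = 0.0635074
P(Urn III | the observation) = 0.0127109 / 0.0635074 ≈ 0.200

0.200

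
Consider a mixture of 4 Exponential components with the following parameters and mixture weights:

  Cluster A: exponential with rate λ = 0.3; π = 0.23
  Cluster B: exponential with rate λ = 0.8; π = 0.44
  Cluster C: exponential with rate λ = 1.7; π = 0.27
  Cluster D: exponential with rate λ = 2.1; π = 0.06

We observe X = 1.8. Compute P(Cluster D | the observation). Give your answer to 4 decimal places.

Apply Bayes' rule: the posterior for each component is proportional to its prior times its likelihood at x.
Exponential densities:
  L_A = 0.3·e^(−0.3·1.8) = 0.3·e^(−0.5400) = 0.174824
  L_B = 0.8·e^(−0.8·1.8) = 0.8·e^(−1.4400) = 0.189542
  L_C = 1.7·e^(−1.7·1.8) = 1.7·e^(−3.0600) = 0.0797091
  L_D = 2.1·e^(−2.1·1.8) = 2.1·e^(−3.7800) = 0.0479277
Weight by the priors:
  w_A·L_A = 0.23 × 0.174824 = 0.0402096
  w_B·L_B = 0.44 × 0.189542 = 0.0833986
  w_C·L_C = 0.27 × 0.0797091 = 0.0215215
  w_D·L_D = 0.06 × 0.0479277 = 0.00287566
Denominator: 0.0402096 + 0.0833986 + 0.0215215 + 0.00287566 = 0.148005
P(Cluster D | 1.8) ≈ 0.0194

0.0194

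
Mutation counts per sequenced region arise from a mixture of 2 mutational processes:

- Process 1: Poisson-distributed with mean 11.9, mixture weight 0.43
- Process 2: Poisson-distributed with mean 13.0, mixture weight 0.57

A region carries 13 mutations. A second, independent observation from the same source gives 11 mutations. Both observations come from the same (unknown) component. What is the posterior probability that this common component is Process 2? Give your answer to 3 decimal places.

Posterior ∝ prior × likelihood, so P(k | x) ∝ P(Z=k) f_k(x); normalise over all components.
Since both observations come from the same component, the likelihood for component k is f_k(x₁)·f_k(x₂).
  f_1 = [0.104647] × [0.115281] = 0.0120638
  f_2 = [0.10994] × [0.101483] = 0.011157
Weight by the priors:
  P(Z=1)·f_1 = 0.43 × 0.0120638 = 0.00518741
  P(Z=2)·f_2 = 0.57 × 0.011157 = 0.0063595
Marginal: 0.00518741 + 0.0063595 = 0.0115469
P(Process 2 | x₁, x₂) ≈ 0.551

0.551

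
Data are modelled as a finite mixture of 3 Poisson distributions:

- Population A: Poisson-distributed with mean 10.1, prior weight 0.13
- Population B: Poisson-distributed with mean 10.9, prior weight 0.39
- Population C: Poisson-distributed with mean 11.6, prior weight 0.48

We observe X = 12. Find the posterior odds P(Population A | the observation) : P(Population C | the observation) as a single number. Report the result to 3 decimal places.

0.230

Since P(k|x) ∝ w_k f_k(x), the posterior odds are w_i f_i(x) / (w_j f_j(x)).
Component likelihoods at x = 12:
  L_A = e^(−10.1)·10.1^12/12! = 0.0966374
  L_B = e^(−10.9)·10.9^12/12! = 0.108385
  L_C = e^(−11.6)·11.6^12/12! = 0.113591
0.0125629 / 0.0545236 ≈ 0.230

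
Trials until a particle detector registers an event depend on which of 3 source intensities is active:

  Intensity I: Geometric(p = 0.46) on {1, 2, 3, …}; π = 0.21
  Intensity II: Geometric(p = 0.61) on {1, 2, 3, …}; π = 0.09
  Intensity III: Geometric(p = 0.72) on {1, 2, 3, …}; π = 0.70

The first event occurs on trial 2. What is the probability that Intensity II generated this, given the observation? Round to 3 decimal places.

0.100

Apply Bayes' rule: the posterior for each component is proportional to its prior times its likelihood at x.
Evaluate each component's likelihood at the observed value:
  p_I = 0.2484
  p_II = 0.2379
  p_III = 0.2016
Weight by the priors:
  π_I·p_I = 0.21 × 0.2484 = 0.052164
  π_II·p_II = 0.09 × 0.2379 = 0.021411
  π_III·p_III = 0.70 × 0.2016 = 0.14112
Normaliser: 0.052164 + 0.021411 + 0.14112 = 0.214695
P(Intensity II | the observation) ≈ 0.100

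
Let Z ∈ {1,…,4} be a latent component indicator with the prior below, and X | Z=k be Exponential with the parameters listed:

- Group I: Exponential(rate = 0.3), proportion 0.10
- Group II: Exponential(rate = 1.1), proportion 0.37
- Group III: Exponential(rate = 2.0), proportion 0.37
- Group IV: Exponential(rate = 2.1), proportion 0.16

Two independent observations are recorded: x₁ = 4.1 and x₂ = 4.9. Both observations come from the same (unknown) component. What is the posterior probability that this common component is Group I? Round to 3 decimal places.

By Bayes' theorem, P(k | x) = P(Z=k) f_k(x) / Σ_j P(Z=j) f_j(x).
Since both observations come from the same component, the likelihood for component k is f_k(x₁)·f_k(x₂).
  L_I = [0.0876878] × [0.0689776] = 0.0060485
  L_II = [0.0120983] × [0.00501817] = 6.07114e-05
  L_III = [0.000549307] × [0.000110903] = 6.09199e-08
  L_IV = [0.000382775] × [7.13393e-05] = 2.73069e-08
Prior × likelihood for each component:
  P(Z=I)·L_I = 0.10 × 0.0060485 = 0.00060485
  P(Z=II)·L_II = 0.37 × 6.07114e-05 = 2.24632e-05
  P(Z=III)·L_III = 0.37 × 6.09199e-08 = 2.25404e-08
  P(Z=IV)·L_IV = 0.16 × 2.73069e-08 = 4.36911e-09
Evidence: 0.00060485 + 2.24632e-05 + 2.25404e-08 + 4.36911e-09 = 0.00062734
P(Group I | data) ≈ 0.964

0.964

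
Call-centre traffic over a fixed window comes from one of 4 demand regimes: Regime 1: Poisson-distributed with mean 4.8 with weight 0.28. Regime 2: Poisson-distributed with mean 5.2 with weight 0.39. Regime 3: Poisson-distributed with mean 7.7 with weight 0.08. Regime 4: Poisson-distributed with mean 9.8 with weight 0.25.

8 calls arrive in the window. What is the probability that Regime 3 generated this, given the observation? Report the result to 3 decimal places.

The responsibility of component k is P(Z=k) f_k(x) divided by Σ_j P(Z=j) f_j(x).
Poisson probabilities:
  f_1 = 0.057517
  f_2 = 0.0731434
  f_3 = 0.138783
  f_4 = 0.117004
Unnormalised posteriors:
  P(Z=1)·f_1 = 0.28 × 0.057517 = 0.0161047
  P(Z=2)·f_2 = 0.39 × 0.0731434 = 0.0285259
  P(Z=3)·f_3 = 0.08 × 0.138783 = 0.0111027
  P(Z=4)·f_4 = 0.25 × 0.117004 = 0.0292511
Sum: 0.0161047 + 0.0285259 + 0.0111027 + 0.0292511 = 0.0849844
Responsibility of Regime 3: 0.0111027 / 0.0849844 ≈ 0.131

0.131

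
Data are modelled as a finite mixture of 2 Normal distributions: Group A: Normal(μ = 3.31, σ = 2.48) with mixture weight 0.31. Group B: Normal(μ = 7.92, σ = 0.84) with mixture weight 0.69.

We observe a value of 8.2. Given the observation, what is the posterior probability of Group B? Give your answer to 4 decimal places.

Posterior ∝ prior × likelihood, so P(k | x) ∝ w_k f_k(x); normalise over all components.
Normal densities:
  p_A = (1/(2.48·√(2π)))·exp(−(8.2−3.31)²/(2·2.48²)) = 0.160864·exp(-1.94395) = 0.0230257
  p_B = (1/(0.84·√(2π)))·exp(−(8.2−7.92)²/(2·0.84²)) = 0.474931·exp(-0.05556) = 0.449266
Multiply by the mixture weights:
  w_A·p_A = 0.31 × 0.0230257 = 0.00713797
  w_B·p_B = 0.69 × 0.449266 = 0.309993
Denominator: 0.00713797 + 0.309993 = 0.317131
P(Group B | data) = 0.309993 / 0.317131 ≈ 0.9775

0.9775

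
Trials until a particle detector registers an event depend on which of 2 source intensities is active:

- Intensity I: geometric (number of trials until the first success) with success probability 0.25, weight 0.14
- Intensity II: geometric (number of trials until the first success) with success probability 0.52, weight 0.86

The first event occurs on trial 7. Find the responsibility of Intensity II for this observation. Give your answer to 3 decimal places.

The responsibility of component k is π_k f_k(x) divided by Σ_j π_j f_j(x).
Component likelihoods at x = 7:
  f_I = 0.25·(1−0.25)^6 = 0.25·0.177979 = 0.0444946
  f_II = 0.52·(1−0.52)^6 = 0.52·0.0122306 = 0.00635991
Prior × likelihood for each component:
  π_I·f_I = 0.14 × 0.0444946 = 0.00622925
  π_II·f_II = 0.86 × 0.00635991 = 0.00546952
Normaliser: 0.00622925 + 0.00546952 = 0.0116988
Responsibility of Intensity II: 0.00546952 / 0.0116988 ≈ 0.468

0.468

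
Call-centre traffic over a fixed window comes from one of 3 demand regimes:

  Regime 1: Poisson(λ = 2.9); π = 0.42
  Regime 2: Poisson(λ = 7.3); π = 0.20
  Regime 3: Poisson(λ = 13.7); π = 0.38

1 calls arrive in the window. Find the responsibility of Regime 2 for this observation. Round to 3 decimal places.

Posterior ∝ prior × likelihood, so P(k | x) ∝ w_k f_k(x); normalise over all components.
Component likelihoods at x = 1 calls:
  L_1 = e^(−2.9)·2.9^1/1! = 0.159567
  L_2 = e^(−7.3)·7.3^1/1! = 0.00493143
  L_3 = e^(−13.7)·13.7^1/1! = 1.53775e-05
Prior × likelihood for each component:
  w_1·L_1 = 0.42 × 0.159567 = 0.0670183
  w_2·L_2 = 0.20 × 0.00493143 = 0.000986287
  w_3·L_3 = 0.38 × 1.53775e-05 = 5.84346e-06
Denominator: 0.0670183 + 0.000986287 + 5.84346e-06 = 0.0680104
P(Regime 2 | the observation) = 0.000986287 / 0.0680104 ≈ 0.015

0.015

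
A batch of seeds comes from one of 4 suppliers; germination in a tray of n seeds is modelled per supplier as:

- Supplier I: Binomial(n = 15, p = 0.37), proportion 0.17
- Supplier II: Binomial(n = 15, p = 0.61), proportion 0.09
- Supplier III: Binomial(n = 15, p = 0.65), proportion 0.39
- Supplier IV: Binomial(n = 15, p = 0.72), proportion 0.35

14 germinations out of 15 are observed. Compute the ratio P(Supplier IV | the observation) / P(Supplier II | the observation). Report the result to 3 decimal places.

28.442

Posterior odds = (P(Z=i) f_i(x)) / (P(Z=j) f_j(x)); the normalising sum cancels.
Binomial probabilities:
  p_I = C(15,14)·0.37^14·0.63^1 = 15·9.01206e-07·0.63 = 8.5164e-06
  p_II = C(15,14)·0.61^14·0.39^1 = 15·0.000987683·0.39 = 0.00577795
  p_III = C(15,14)·0.65^14·0.35^1 = 15·0.00240318·0.35 = 0.0126167
  p_IV = C(15,14)·0.72^14·0.28^1 = 15·0.0100613·0.28 = 0.0422575
Posterior odds = (P(Z=IV)·p_IV) / (P(Z=II)·p_II) = (0.35·0.0422575) / (0.09·0.00577795) = 0.0147901 / 0.000520015 ≈ 28.442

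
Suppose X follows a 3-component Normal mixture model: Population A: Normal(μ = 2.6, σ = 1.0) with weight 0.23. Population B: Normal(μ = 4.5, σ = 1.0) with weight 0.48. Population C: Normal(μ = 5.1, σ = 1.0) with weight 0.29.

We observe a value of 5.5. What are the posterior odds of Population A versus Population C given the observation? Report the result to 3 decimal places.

0.013

Only the two components matter; the odds are (π_i f_i(x)) / (π_j f_j(x)).
Normal densities:
  f_A = (1/(1.0·√(2π)))·exp(−(5.5−2.6)²/(2·1.0²)) = 0.398942·exp(-4.20500) = 0.00595253
  f_B = (1/(1.0·√(2π)))·exp(−(5.5−4.5)²/(2·1.0²)) = 0.398942·exp(-0.50000) = 0.241971
  f_C = (1/(1.0·√(2π)))·exp(−(5.5−5.1)²/(2·1.0²)) = 0.398942·exp(-0.08000) = 0.36827
Odds = (0.23/0.29) × (0.00595253/0.36827) = 0.793103 × 0.0161635 ≈ 0.013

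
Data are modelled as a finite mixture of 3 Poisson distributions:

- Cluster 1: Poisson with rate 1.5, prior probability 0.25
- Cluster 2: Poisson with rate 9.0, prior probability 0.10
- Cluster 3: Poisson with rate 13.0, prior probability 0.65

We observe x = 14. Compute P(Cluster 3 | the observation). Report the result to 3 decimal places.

0.953

The responsibility of component k is π_k f_k(x) divided by Σ_j π_j f_j(x).
Component likelihoods at x = 14:
  L_1 = e^(−1.5)·1.5^14/14! = 7.47184e-10
  L_2 = e^(−9.0)·9.0^14/14! = 0.0323844
  L_3 = e^(−13.0)·13.0^14/14! = 0.102087
Weight by the priors:
  π_1·L_1 = 0.25 × 7.47184e-10 = 1.86796e-10
  π_2·L_2 = 0.10 × 0.0323844 = 0.00323844
  π_3·L_3 = 0.65 × 0.102087 = 0.0663565
Evidence: 1.86796e-10 + 0.00323844 + 0.0663565 = 0.069595
Responsibility of Cluster 3: 0.0663565 / 0.069595 ≈ 0.953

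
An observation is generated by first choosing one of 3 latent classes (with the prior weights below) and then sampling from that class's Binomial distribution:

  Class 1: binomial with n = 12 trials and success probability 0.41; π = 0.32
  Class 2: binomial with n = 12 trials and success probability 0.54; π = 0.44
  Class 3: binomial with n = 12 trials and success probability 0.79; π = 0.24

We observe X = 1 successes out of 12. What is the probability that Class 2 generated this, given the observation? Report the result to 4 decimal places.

Apply Bayes' rule: the posterior for each component is proportional to its prior times its likelihood at x.
Evaluate each component's likelihood at the observed value:
  p_1 = C(12,1)·0.41^1·0.59^11 = 12·0.41·0.00301559 = 0.0148367
  p_2 = C(12,1)·0.54^1·0.46^11 = 12·0.54·0.000195135 = 0.00126448
  p_3 = C(12,1)·0.79^1·0.21^11 = 12·0.79·3.50278e-08 = 3.32063e-07
Prior × likelihood for each component:
  π_1·p_1 = 0.32 × 0.0148367 = 0.00474774
  π_2·p_2 = 0.44 × 0.00126448 = 0.00055637
  π_3·p_3 = 0.24 × 3.32063e-07 = 7.96951e-08
Sum: 0.00474774 + 0.00055637 + 7.96951e-08 = 0.00530419
P(Class 2 | the observation) ≈ 0.1049

0.1049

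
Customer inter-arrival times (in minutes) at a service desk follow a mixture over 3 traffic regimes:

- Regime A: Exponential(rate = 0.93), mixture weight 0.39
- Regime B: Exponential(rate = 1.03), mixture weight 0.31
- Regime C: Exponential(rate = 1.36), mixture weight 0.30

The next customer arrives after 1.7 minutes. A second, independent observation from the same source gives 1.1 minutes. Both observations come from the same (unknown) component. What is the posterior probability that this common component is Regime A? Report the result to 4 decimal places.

P(component k | x) = w_k·f_k(x) / marginal(x), where marginal(x) = Σ_j w_j·f_j(x).
Since both observations come from the same component, the likelihood for component k is f_k(x₁)·f_k(x₂).
  L_A = [0.93·e^(−0.93·1.7) = 0.93·e^(−1.5810) = 0.191365] × [0.334349] = 0.0639828
  L_B = [1.03·e^(−1.03·1.7) = 1.03·e^(−1.7510) = 0.178808] × [0.331728] = 0.0593156
  L_C = [1.36·e^(−1.36·1.7) = 1.36·e^(−2.3120) = 0.134726] × [0.304673] = 0.0410473
Multiply by the mixture weights:
  w_A·L_A = 0.39 × 0.0639828 = 0.0249533
  w_B·L_B = 0.31 × 0.0593156 = 0.0183878
  w_C·L_C = 0.30 × 0.0410473 = 0.0123142
Evidence: 0.0249533 + 0.0183878 + 0.0123142 = 0.0556553
P(Regime A | data) = 0.0249533 / 0.0556553 ≈ 0.4484

0.4484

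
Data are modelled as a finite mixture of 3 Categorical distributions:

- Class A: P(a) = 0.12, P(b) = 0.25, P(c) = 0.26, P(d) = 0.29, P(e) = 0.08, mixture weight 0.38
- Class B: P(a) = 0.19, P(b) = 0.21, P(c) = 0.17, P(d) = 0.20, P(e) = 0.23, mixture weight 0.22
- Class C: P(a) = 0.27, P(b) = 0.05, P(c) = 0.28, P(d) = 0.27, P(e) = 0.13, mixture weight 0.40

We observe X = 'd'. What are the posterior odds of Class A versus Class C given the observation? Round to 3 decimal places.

Only the two components matter; the odds are (π_i f_i(x)) / (π_j f_j(x)).
Categorical probabilities:
  p_A = 0.29
  p_B = 0.2
  p_C = 0.27
0.1102 / 0.108 ≈ 1.020

1.020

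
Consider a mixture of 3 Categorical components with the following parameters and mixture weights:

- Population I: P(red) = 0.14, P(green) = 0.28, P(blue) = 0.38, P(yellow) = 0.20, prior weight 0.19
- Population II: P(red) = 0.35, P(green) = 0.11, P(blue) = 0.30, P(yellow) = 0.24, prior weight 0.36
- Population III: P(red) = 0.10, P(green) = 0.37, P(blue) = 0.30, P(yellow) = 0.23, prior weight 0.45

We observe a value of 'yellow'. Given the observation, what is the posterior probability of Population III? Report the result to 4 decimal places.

0.4541

Apply Bayes' rule: the posterior for each component is proportional to its prior times its likelihood at x.
Evaluate each component's likelihood at the observed value:
  p_I = P(yellow | comp) = 0.20
  p_II = P(yellow | comp) = 0.24
  p_III = P(yellow | comp) = 0.23
Weight by the priors:
  π_I·p_I = 0.19 × 0.2 = 0.038
  π_II·p_II = 0.36 × 0.24 = 0.0864
  π_III·p_III = 0.45 × 0.23 = 0.1035
Denominator: 0.038 + 0.0864 + 0.1035 = 0.2279
P(Population III | x) ≈ 0.4541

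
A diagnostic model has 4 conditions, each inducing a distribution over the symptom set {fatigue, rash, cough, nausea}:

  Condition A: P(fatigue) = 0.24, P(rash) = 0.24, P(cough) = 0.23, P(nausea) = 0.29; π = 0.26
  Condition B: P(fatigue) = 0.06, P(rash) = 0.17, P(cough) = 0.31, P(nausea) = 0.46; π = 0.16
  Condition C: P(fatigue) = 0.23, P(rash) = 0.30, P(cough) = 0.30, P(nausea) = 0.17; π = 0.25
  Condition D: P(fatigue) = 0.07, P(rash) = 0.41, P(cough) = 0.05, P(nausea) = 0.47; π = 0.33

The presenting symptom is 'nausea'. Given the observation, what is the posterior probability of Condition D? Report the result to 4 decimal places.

Posterior ∝ prior × likelihood, so P(k | x) ∝ π_k f_k(x); normalise over all components.
Component likelihoods at x = 'nausea':
  f_A = P(nausea | comp) = 0.29
  f_B = P(nausea | comp) = 0.46
  f_C = P(nausea | comp) = 0.17
  f_D = P(nausea | comp) = 0.47
Prior × likelihood for each component:
  π_A·f_A = 0.26 × 0.29 = 0.0754
  π_B·f_B = 0.16 × 0.46 = 0.0736
  π_C·f_C = 0.25 × 0.17 = 0.0425
  π_D·f_D = 0.33 × 0.47 = 0.1551
Normaliser: 0.0754 + 0.0736 + 0.0425 + 0.1551 = 0.3466
So the posterior for Condition D is 0.1551 / 0.3466 ≈ 0.4475.

0.4475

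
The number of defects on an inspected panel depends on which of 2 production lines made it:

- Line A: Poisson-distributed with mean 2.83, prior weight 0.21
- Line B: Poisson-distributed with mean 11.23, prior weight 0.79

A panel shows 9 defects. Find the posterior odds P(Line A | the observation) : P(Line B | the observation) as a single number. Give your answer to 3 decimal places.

Since P(k|x) ∝ π_k f_k(x), the posterior odds are π_i f_i(x) / (π_j f_j(x)).
Poisson probabilities:
  f_A = e^(−2.83)·2.83^9/9! = 0.00189348
  f_B = e^(−11.23)·11.23^9/9! = 0.103879
Odds = (0.21/0.79) × (0.00189348/0.103879) = 0.265823 × 0.0182278 ≈ 0.005

0.005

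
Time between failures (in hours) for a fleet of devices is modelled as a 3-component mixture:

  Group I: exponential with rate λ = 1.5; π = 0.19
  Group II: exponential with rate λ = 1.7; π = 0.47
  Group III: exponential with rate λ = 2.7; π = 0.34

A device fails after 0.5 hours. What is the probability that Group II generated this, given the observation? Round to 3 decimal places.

By Bayes' theorem, P(k | x) = π_k f_k(x) / Σ_j π_j f_j(x).
Component likelihoods at x = 0.5 hours:
  f_I = 0.70855
  f_II = 0.726605
  f_III = 0.699949
Unnormalised posteriors:
  π_I·f_I = 0.19 × 0.70855 = 0.134624
  π_II·f_II = 0.47 × 0.726605 = 0.341505
  π_III·f_III = 0.34 × 0.699949 = 0.237983
Denominator: 0.134624 + 0.341505 + 0.237983 = 0.714112
Responsibility of Group II: 0.341505 / 0.714112 ≈ 0.478

0.478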